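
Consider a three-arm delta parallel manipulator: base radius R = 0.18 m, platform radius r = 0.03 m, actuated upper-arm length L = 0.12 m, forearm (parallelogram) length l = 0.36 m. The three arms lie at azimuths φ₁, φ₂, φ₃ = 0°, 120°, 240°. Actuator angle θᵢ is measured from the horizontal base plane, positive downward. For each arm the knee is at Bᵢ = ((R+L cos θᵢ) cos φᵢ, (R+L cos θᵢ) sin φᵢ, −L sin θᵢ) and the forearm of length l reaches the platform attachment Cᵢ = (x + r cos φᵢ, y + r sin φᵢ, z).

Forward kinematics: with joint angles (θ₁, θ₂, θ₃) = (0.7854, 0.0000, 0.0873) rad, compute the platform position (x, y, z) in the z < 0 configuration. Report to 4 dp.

(-0.0727, 0.0062, -0.2719)

φ1=0.0°: virtual centre (0.2349, 0.0000, -0.0849), radius l
O2 = (0.2700·cos120.0°, 0.2700·sin120.0°, 0.0000) = (-0.1350, 0.2338, 0.0000)
arm 3 at φ=240.0°: (R−r)+L cos θ3 = 0.2695;  O3 = (-0.1348, -0.2334, -0.0105)
subtract pairs → two planes through P
plane₁₂: -0.7397x+0.4677y+0.1697z = 0.0105
Cramer: x(z) = -0.0142+0.2153z;  y(z) = 0.0001-0.0223z
quadratic in z: (1.0469)z²+(0.0625)z+(-0.0604)=0, √Δ=0.5067 → z ∈ {-0.2719, 0.2122}; z = -0.2719 (taking z<0)
x = -0.0727, y = 0.0062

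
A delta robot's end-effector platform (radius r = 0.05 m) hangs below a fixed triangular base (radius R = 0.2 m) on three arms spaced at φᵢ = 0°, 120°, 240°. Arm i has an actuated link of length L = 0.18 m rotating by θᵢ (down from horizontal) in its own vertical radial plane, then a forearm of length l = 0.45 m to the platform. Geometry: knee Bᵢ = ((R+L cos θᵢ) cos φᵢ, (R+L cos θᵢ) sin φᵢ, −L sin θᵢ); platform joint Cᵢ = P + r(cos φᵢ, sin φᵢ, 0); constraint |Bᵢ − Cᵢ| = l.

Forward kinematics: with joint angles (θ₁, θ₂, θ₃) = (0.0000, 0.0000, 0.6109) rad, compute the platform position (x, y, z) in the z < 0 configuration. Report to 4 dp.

(0.0431, 0.0746, -0.3385)

φ1=0.0°: virtual centre (0.3300, 0.0000, 0.0000), radius l
φ2=120.0°: virtual centre (-0.1650, 0.2858, 0.0000), radius l
arm 3 at φ=240.0°: e+L cos θ3 = 0.2974;  O3 = (-0.1487, -0.2576, -0.1032)
eliminate P² terms by subtracting sphere 1 from 2 and 3
[-0.9900 0.5716 0.0000]·P = 0.0000;  [-0.9574 -0.5152 -0.2065]·P = -0.0098
Cramer: x(z) = 0.0053-0.1116z;  y(z) = 0.0091-0.1934z
quadratic in z: (1.0498)z²+(0.0690)z+(-0.0970)=0, √Δ=0.6419 → z ∈ {-0.3385, 0.2728}; z = -0.3385 (taking z<0)
x = 0.0431, y = 0.0746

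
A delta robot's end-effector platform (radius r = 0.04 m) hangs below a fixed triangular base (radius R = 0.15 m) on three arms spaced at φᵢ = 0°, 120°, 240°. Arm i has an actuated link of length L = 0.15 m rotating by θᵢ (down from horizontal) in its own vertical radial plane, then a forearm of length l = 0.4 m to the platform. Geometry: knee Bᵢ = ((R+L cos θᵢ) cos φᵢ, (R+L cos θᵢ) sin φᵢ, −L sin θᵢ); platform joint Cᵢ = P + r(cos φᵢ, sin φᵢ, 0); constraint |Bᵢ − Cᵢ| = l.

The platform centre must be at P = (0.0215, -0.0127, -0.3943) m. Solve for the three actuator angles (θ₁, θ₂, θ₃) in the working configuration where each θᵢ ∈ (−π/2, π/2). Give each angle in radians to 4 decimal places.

φ1=0.0° → target in arm frame (0.0215, -0.0127)
  A=0.0885, B=-0.3943, C=(l²−L²−A²−y'²−z²)/(2L)=-0.0866
  √(A²+B²)=0.4041;  θ1 = -1.3500+1.7867 ≈ 0.4366
arm 2 (φ=120.0°): x'=-0.0217, y'=-0.0123
  A=0.1317, B=-0.3943, C=(l²−L²−A²−y'²−z²)/(2L)=-0.1183
  θ2 = atan2(B,A) + arccos(C/0.4157) = 0.6109
arm 3 (φ=240.0°): x'=0.0002, y'=0.0250
  e−x'=0.1098;  (l²−L²−(e−x')²−y'²−z²)/2L = -0.1021
  √(A²+B²)=0.4093;  θ3 = -1.2993+1.8230 ≈ 0.5237

θ₁ = 0.4366, θ₂ = 0.6109, θ₃ = 0.5237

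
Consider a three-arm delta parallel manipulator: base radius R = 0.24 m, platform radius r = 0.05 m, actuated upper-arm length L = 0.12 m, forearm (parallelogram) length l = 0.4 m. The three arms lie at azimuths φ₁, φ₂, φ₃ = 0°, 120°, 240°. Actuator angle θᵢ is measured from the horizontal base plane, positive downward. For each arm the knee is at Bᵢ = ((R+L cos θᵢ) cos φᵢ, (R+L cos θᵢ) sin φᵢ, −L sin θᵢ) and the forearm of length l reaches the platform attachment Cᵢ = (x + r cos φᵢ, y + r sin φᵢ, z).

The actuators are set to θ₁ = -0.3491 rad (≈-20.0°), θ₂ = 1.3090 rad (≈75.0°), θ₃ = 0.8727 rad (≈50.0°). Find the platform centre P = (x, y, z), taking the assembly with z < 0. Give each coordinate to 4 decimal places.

arm 1 at φ=0.0°: ρ1 = 0.3028;  O1 = (0.3028, 0.0000, 0.0410)
O2 = (0.2211·cos120.0°, 0.2211·sin120.0°, -0.1159) = (-0.1105, 0.1914, -0.1159)
arm 3 at φ=240.0°: ρ3 = 0.2671;  O3 = (-0.1336, -0.2313, -0.0919)
|O₂|²−|O₁|² = -0.0310;  |O₃|²−|O₁|² = -0.0135
linear system: -0.8266x+0.3829y = -0.0310−-0.3139z; -0.8727x+-0.4627y = -0.0135−-0.2659z
det = 0.7166;  x = 0.0273+-0.3448z,  y = -0.0222+0.0755z
into |P−O₁|² = l²: 1.1246z² + 0.1045z + -0.0819 = 0;  Δ = 0.3795;  z = -0.3204 or 0.2274 → z<0 root = -0.3204
x = 0.1377, y = -0.0464

(0.1377, -0.0464, -0.3204)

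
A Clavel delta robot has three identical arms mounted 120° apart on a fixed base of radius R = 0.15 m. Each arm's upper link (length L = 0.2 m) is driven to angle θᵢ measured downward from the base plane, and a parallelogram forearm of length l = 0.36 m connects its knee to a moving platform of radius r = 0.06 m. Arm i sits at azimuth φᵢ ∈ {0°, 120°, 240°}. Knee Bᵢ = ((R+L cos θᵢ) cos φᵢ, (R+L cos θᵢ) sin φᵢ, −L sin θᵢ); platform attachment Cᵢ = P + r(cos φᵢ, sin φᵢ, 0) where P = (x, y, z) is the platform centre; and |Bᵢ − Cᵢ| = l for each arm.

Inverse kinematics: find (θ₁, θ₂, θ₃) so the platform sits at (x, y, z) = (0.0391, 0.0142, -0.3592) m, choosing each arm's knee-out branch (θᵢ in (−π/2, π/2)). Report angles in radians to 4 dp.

arm 1 (φ=0.0°): x'=0.0391, y'=0.0142
  A=0.0509, B=-0.3592, C=(l²−L²−A²−y'²−z²)/(2L)=-0.1055
  √(A²+B²)=0.3628;  θ1 = -1.4300+1.8660 ≈ 0.4360
rotate P by −φ2: (-0.0073, -0.0410, -0.3592)
  A cos θ + B sin θ = C:  0.0973·cos θ + -0.3592·sin θ = -0.1264
  θ2 = atan2(B,A) + arccos(C/0.3721) = 0.6110
arm 3 (φ=240.0°): x'=-0.0318, y'=0.0268
  e−x'=0.1218;  (l²−L²−(e−x')²−y'²−z²)/2L = -0.1375
  √(A²+B²)=0.3793;  θ3 = -1.2438+1.9417 ≈ 0.6979

θ₁ = 0.4360, θ₂ = 0.6110, θ₃ = 0.6979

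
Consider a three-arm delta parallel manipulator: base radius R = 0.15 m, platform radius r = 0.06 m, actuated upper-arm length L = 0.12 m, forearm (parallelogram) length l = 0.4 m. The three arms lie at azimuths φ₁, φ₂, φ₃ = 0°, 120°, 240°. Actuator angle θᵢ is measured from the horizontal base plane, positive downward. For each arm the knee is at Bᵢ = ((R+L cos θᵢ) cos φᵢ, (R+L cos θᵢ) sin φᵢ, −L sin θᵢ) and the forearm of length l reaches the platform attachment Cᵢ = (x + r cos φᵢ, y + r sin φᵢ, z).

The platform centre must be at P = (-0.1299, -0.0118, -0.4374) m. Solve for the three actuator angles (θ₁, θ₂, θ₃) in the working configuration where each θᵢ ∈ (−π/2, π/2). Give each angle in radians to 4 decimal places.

θ₁ = 1.3962, θ₂ = 0.6980, θ₃ = 0.6109

rotate P by −φ1: (-0.1299, -0.0118, -0.4374)
  e−x'=0.2199;  (l²−L²−(e−x')²−y'²−z²)/2L = -0.3926
  √(A²+B²)=0.4896;  θ1 = -1.1050+2.5012 ≈ 1.3962
rotate P by −φ2: (0.0547, 0.1184, -0.4374)
  e−x'=0.0353;  (l²−L²−(e−x')²−y'²−z²)/2L = -0.2541
  γ=atan2(-0.4374,0.0353)=-1.4903;  ψ=arccos(-0.5790)=2.1883;  θ2=γ+ψ≈0.6980
rotate P by −φ3: (0.0752, -0.1066, -0.4374)
  e−x'=0.0148;  (l²−L²−(e−x')²−y'²−z²)/2L = -0.2388
  θ3 = atan2(B,A) + arccos(C/0.4377) = 0.6109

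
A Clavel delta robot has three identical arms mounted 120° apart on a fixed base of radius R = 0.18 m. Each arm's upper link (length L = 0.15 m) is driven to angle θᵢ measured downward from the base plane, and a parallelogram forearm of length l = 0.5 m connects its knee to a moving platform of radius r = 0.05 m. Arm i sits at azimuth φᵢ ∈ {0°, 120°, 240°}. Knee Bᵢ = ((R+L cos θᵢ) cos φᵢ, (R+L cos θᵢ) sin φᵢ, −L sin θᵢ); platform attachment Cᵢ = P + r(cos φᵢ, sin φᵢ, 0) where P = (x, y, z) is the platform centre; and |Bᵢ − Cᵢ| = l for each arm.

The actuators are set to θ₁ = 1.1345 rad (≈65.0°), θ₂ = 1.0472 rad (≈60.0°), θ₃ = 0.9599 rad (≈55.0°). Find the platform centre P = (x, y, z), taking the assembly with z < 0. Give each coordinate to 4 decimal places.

(-0.0260, -0.0148, -0.5850)

φ1=0.0°: virtual centre (0.1934, 0.0000, -0.1359), radius l
φ2=120.0°: virtual centre (-0.1025, 0.1775, -0.1299), radius l
O3 = (0.2160·cos240.0°, 0.2160·sin240.0°, -0.1229) = (-0.1080, -0.1871, -0.1229)
eliminate P² terms by subtracting sphere 1 from 2 and 3
plane₁₂: -0.5918x+0.3551y+0.0121z = 0.0030
det = 0.4355;  x = -0.0074+0.0317z,  y = -0.0038+0.0188z
into |P−O₁|² = l²: 1.0014z² + 0.2590z + -0.1912 = 0;  Δ = 0.8329;  z = -0.5850 or 0.3264 → z<0 root = -0.5850
x = -0.0260, y = -0.0148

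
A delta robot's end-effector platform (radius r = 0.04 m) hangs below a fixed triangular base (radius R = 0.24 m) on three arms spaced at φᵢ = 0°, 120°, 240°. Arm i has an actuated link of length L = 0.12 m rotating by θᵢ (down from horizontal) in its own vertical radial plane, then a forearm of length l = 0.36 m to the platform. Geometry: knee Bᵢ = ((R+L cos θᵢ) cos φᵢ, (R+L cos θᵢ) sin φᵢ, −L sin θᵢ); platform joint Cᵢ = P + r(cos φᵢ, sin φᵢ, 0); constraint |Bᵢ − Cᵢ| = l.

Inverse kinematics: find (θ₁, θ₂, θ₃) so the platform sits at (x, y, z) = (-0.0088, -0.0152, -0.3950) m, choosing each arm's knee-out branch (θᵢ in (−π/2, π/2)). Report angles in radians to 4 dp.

θ₁ = 1.3962, θ₂ = 1.3960, θ₃ = 1.2217

φ1=0.0° → target in arm frame (-0.0088, -0.0152)
  e−x'=0.2088;  (l²−L²−(e−x')²−y'²−z²)/2L = -0.3527
  √(A²+B²)=0.4468;  θ1 = -1.0845+2.4807 ≈ 1.3962
arm 2 (φ=120.0°): x'=-0.0088, y'=0.0152
  A cos θ + B sin θ = C:  0.2088·cos θ + -0.3950·sin θ = -0.3527
  γ=atan2(-0.3950,0.2088)=-1.0846;  ψ=arccos(-0.7894)=2.4805;  θ2=γ+ψ≈1.3960
arm 3 (φ=240.0°): x'=0.0176, y'=0.0000
  A=0.1824, B=-0.3950, C=(l²−L²−A²−y'²−z²)/(2L)=-0.3088
  √(A²+B²)=0.4351;  θ3 = -1.1381+2.3599 ≈ 1.2217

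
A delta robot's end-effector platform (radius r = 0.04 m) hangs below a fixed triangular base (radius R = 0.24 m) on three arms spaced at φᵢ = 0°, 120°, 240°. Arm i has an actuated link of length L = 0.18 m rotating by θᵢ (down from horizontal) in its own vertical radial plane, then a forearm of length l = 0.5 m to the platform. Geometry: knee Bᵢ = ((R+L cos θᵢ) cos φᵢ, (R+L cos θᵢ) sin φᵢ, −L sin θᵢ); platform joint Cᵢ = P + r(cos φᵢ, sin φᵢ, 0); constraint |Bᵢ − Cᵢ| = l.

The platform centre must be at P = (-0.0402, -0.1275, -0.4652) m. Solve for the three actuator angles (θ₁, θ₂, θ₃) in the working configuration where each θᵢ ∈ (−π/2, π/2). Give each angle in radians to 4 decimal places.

rotate P by −φ1: (-0.0402, -0.1275, -0.4652)
  A=0.2402, B=-0.4652, C=(l²−L²−A²−y'²−z²)/(2L)=-0.2021
  √(A²+B²)=0.5236;  θ1 = -1.0942+1.9671 ≈ 0.8730
rotate P by −φ2: (-0.0903, 0.0986, -0.4652)
  e−x'=0.2903;  (l²−L²−(e−x')²−y'²−z²)/2L = -0.2578
  θ2 = atan2(B,A) + arccos(C/0.5484) = 1.0474
arm 3 (φ=240.0°): x'=0.1305, y'=0.0289
  A cos θ + B sin θ = C:  0.0695·cos θ + -0.4652·sin θ = -0.0124
  γ=atan2(-0.4652,0.0695)=-1.4225;  ψ=arccos(-0.0264)=1.5972;  θ3=γ+ψ≈0.1747

θ₁ = 0.8730, θ₂ = 1.0474, θ₃ = 0.1747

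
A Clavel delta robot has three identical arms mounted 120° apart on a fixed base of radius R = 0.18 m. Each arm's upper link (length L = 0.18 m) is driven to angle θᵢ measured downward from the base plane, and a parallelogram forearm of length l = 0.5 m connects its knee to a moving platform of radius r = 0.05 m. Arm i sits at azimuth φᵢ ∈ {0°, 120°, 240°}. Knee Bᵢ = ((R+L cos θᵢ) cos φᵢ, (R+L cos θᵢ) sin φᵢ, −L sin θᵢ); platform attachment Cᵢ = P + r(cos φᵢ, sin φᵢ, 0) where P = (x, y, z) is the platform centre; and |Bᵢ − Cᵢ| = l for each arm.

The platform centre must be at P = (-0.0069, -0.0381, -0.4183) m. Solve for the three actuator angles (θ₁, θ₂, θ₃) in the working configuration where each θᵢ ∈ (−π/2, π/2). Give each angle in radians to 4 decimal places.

θ₁ = 0.1742, θ₂ = 0.2616, θ₃ = -0.0001

rotate P by −φ1: (-0.0069, -0.0381, -0.4183)
  e−x'=0.1369;  (l²−L²−(e−x')²−y'²−z²)/2L = 0.0623
  γ=atan2(-0.4183,0.1369)=-1.2545;  ψ=arccos(0.1416)=1.4287;  θ1=γ+ψ≈0.1742
arm 2 (φ=120.0°): x'=-0.0295, y'=0.0250
  e−x'=0.1595;  (l²−L²−(e−x')²−y'²−z²)/2L = 0.0460
  γ=atan2(-0.4183,0.1595)=-1.2064;  ψ=arccos(0.1026)=1.4680;  θ2=γ+ψ≈0.2616
φ3=240.0° → target in arm frame (0.0364, 0.0131)
  A cos θ + B sin θ = C:  0.0936·cos θ + -0.4183·sin θ = 0.0936
  θ3 = atan2(B,A) + arccos(C/0.4286) = -0.0001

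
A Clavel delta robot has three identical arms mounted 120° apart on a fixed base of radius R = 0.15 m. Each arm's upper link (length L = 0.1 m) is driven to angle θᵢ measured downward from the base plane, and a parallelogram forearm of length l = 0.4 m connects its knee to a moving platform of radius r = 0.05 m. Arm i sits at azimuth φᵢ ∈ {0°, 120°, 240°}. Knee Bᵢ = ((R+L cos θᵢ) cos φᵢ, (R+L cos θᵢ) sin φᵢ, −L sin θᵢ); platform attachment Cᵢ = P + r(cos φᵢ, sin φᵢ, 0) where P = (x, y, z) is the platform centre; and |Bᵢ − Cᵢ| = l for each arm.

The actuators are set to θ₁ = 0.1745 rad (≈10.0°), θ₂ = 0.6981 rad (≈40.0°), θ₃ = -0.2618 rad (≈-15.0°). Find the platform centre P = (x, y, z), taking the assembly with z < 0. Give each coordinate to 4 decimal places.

φ1=0.0°: virtual centre (0.1985, 0.0000, -0.0174), radius l
φ2=120.0°: virtual centre (-0.0883, 0.1529, -0.0643), radius l
arm 3 at φ=240.0°: (R−r)+L cos θ3 = 0.1966;  O3 = (-0.0983, -0.1703, 0.0259)
eliminate P² terms by subtracting sphere 1 from 2 and 3
[-0.5736 0.3059 -0.0938]·P = -0.0044;  [-0.5936 -0.3405 0.0865]·P = -0.0004
det = 0.3769;  x = 0.0043+-0.0146z,  y = -0.0063+0.2794z
sphere 1 gives Az²+Bz+C=0 with A=1.0783, B=0.0369, C=-0.1219;  B²−4AC=0.5273;  roots -0.3538, 0.3196;  negative root z = -0.3538
x = 0.0094, y = -0.1052

(0.0094, -0.1052, -0.3538)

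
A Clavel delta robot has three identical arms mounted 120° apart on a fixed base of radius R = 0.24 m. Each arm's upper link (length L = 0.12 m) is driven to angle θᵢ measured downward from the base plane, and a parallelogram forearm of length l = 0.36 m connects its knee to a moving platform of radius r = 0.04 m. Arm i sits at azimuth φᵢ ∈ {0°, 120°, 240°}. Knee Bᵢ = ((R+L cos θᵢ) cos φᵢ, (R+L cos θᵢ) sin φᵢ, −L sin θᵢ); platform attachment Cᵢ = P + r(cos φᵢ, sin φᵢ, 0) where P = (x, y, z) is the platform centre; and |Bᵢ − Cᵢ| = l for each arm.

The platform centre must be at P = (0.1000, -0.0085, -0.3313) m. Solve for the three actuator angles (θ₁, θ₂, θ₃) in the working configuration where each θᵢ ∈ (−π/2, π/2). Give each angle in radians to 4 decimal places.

θ₁ = 0.3489, θ₂ = 1.3962, θ₃ = 1.3084

rotate P by −φ1: (0.1000, -0.0085, -0.3313)
  A=0.1000, B=-0.3313, C=(l²−L²−A²−y'²−z²)/(2L)=-0.0193
  θ1 = atan2(B,A) + arccos(C/0.3461) = 0.3489
φ2=120.0° → target in arm frame (-0.0574, -0.0824)
  e−x'=0.2574;  (l²−L²−(e−x')²−y'²−z²)/2L = -0.2816
  θ2 = atan2(B,A) + arccos(C/0.4195) = 1.3962
rotate P by −φ3: (-0.0426, 0.0909, -0.3313)
  e−x'=0.2426;  (l²−L²−(e−x')²−y'²−z²)/2L = -0.2570
  θ3 = atan2(B,A) + arccos(C/0.4106) = 1.3084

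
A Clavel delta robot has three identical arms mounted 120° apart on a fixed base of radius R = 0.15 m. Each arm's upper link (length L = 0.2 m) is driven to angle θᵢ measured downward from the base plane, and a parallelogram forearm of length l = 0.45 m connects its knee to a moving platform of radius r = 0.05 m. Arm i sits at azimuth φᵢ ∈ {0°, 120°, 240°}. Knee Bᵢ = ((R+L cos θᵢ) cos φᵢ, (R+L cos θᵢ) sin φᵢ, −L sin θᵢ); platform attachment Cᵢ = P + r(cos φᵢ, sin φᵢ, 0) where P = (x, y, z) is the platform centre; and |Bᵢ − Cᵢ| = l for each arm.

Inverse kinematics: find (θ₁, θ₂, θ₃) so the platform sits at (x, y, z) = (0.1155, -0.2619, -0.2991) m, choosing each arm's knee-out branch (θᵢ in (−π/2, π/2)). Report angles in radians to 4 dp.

θ₁ = -0.0869, θ₂ = 1.3093, θ₃ = -0.3487

φ1=0.0° → target in arm frame (0.1155, -0.2619)
  A=-0.0155, B=-0.2991, C=(l²−L²−A²−y'²−z²)/(2L)=0.0105
  γ=atan2(-0.2991,-0.0155)=-1.6226;  ψ=arccos(0.0351)=1.5357;  θ1=γ+ψ≈-0.0869
rotate P by −φ2: (-0.2846, 0.0309, -0.2991)
  A cos θ + B sin θ = C:  0.3846·cos θ + -0.2991·sin θ = -0.1895
  γ=atan2(-0.2991,0.3846)=-0.6610;  ψ=arccos(-0.3890)=1.9703;  θ2=γ+ψ≈1.3093
arm 3 (φ=240.0°): x'=0.1691, y'=0.2310
  A cos θ + B sin θ = C:  -0.0691·cos θ + -0.2991·sin θ = 0.0373
  γ=atan2(-0.2991,-0.0691)=-1.7977;  ψ=arccos(0.1215)=1.4490;  θ3=γ+ψ≈-0.3487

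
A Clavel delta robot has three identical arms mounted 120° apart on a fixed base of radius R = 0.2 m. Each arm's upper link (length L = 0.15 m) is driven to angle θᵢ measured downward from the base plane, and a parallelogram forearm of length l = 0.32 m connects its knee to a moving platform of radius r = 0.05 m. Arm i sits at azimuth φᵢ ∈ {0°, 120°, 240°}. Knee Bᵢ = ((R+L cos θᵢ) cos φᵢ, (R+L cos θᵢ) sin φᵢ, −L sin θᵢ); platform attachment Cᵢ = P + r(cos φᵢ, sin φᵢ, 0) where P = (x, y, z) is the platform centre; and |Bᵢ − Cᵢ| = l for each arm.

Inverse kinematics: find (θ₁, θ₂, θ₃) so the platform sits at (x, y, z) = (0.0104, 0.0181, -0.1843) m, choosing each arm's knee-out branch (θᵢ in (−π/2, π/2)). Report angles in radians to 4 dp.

θ₁ = 0.2622, θ₂ = 0.2615, θ₃ = 0.5238

φ1=0.0° → target in arm frame (0.0104, 0.0181)
  A=0.1396, B=-0.1843, C=(l²−L²−A²−y'²−z²)/(2L)=0.0871
  θ1 = atan2(B,A) + arccos(C/0.2312) = 0.2622
arm 2 (φ=120.0°): x'=0.0105, y'=-0.0181
  A cos θ + B sin θ = C:  0.1395·cos θ + -0.1843·sin θ = 0.0871
  γ=atan2(-0.1843,0.1395)=-0.9228;  ψ=arccos(0.3769)=1.1843;  θ2=γ+ψ≈0.2615
arm 3 (φ=240.0°): x'=-0.0209, y'=0.0000
  A=0.1709, B=-0.1843, C=(l²−L²−A²−y'²−z²)/(2L)=0.0558
  θ3 = atan2(B,A) + arccos(C/0.2513) = 0.5238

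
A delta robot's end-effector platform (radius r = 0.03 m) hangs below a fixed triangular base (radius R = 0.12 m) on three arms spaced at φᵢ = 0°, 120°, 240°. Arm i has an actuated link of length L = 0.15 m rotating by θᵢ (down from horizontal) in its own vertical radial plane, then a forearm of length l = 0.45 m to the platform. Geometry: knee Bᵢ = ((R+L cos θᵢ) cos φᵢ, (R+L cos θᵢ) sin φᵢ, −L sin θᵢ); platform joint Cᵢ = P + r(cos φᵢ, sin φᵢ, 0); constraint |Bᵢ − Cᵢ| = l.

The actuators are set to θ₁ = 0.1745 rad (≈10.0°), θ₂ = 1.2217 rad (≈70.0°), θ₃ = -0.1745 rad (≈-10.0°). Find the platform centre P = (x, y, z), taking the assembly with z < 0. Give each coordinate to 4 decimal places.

(0.0777, -0.2302, -0.3780)

centre 1 = (0.2377·cos0.0°, 0.2377·sin0.0°, -0.0260) = (0.2377, 0.0000, -0.0260)
arm 2 at φ=120.0°: (R−r)+L cos θ2 = 0.1413;  centre 2 = (-0.0707, 0.1224, -0.1410)
centre 3 = (0.2377·cos240.0°, 0.2377·sin240.0°, 0.0260) = (-0.1189, -0.2059, 0.0260)
|centre ₂|²−|centre ₁|² = -0.0174;  |centre ₃|²−|centre ₁|² = 0.0000
plane₁₂: -0.6168x+0.2448y+-0.2298z = -0.0174
Cramer: x(z) = 0.0167-0.1613z;  y(z) = -0.0289+0.5324z
into |P−centre ₁|² = l²: 1.3095z² + 0.0927z + -0.1521 = 0;  Δ = 0.8054;  z = -0.3780 or 0.3073 → z<0 root = -0.3780
x = 0.0777, y = -0.2302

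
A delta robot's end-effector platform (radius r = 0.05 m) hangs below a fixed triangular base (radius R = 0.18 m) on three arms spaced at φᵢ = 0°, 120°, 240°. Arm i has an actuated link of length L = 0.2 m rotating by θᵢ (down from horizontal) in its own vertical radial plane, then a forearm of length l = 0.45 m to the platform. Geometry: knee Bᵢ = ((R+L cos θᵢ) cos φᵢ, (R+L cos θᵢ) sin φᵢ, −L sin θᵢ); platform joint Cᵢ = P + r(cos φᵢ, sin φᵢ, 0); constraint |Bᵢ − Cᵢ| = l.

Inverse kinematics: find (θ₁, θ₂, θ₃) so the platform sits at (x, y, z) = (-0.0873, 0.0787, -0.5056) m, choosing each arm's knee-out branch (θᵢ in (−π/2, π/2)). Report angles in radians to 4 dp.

θ₁ = 1.1344, θ₂ = 0.5234, θ₃ = 0.9599

rotate P by −φ1: (-0.0873, 0.0787, -0.5056)
  A=0.2173, B=-0.5056, C=(l²−L²−A²−y'²−z²)/(2L)=-0.3664
  √(A²+B²)=0.5503;  θ1 = -1.1649+2.2993 ≈ 1.1344
rotate P by −φ2: (0.1118, 0.0363, -0.5056)
  A=0.0182, B=-0.5056, C=(l²−L²−A²−y'²−z²)/(2L)=-0.2369
  θ2 = atan2(B,A) + arccos(C/0.5059) = 0.5234
rotate P by −φ3: (-0.0245, -0.1150, -0.5056)
  A=0.1545, B=-0.5056, C=(l²−L²−A²−y'²−z²)/(2L)=-0.3255
  θ3 = atan2(B,A) + arccos(C/0.5287) = 0.9599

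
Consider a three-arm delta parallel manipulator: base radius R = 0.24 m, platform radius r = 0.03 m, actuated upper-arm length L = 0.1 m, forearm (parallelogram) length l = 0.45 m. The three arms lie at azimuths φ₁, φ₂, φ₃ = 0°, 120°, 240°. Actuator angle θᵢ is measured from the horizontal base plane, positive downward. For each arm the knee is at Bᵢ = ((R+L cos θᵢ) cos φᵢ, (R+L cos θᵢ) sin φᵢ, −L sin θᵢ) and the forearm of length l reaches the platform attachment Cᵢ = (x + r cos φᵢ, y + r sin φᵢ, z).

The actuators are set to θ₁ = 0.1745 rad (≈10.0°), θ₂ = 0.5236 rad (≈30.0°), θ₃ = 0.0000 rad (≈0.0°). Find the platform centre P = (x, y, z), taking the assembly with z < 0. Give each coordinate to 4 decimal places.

(0.0087, -0.0388, -0.3507)

centre 1 = (0.3085·cos0.0°, 0.3085·sin0.0°, -0.0174) = (0.3085, 0.0000, -0.0174)
centre 2 = (0.2966·cos120.0°, 0.2966·sin120.0°, -0.0500) = (-0.1483, 0.2569, -0.0500)
centre 3 = (0.3100·cos240.0°, 0.3100·sin240.0°, 0.0000) = (-0.1550, -0.2685, 0.0000)
subtract pairs → two planes through P
plane₁₂: -0.9136x+0.5137y+-0.0653z = -0.0050
Cramer: x(z) = 0.0024-0.0178z;  y(z) = -0.0054+0.0954z
quadratic in z: (1.0094)z²+(0.0446)z+(-0.1085)=0, √Δ=0.6634 → z ∈ {-0.3507, 0.3065}; z = -0.3507 (taking z<0)
x = 0.0087, y = -0.0388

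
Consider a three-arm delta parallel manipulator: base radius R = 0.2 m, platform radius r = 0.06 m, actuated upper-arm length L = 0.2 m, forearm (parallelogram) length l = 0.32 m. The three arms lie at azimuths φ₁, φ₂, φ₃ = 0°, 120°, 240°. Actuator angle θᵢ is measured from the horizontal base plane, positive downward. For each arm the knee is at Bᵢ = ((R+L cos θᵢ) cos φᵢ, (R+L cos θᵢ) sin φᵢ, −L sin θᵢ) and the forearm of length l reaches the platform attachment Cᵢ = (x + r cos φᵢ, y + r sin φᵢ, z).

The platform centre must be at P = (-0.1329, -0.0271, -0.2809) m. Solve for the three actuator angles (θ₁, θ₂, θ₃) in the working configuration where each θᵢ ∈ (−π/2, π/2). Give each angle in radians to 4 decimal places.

θ₁ = 1.3964, θ₂ = 0.6979, θ₃ = 0.4363

arm 1 (φ=0.0°): x'=-0.1329, y'=-0.0271
  e−x'=0.2729;  (l²−L²−(e−x')²−y'²−z²)/2L = -0.2293
  √(A²+B²)=0.3916;  θ1 = -0.7998+2.1962 ≈ 1.3964
φ2=120.0° → target in arm frame (0.0430, 0.1286)
  A cos θ + B sin θ = C:  0.0970·cos θ + -0.2809·sin θ = -0.1062
  θ2 = atan2(B,A) + arccos(C/0.2972) = 0.6979
rotate P by −φ3: (0.0899, -0.1015, -0.2809)
  A=0.0501, B=-0.2809, C=(l²−L²−A²−y'²−z²)/(2L)=-0.0733
  γ=atan2(-0.2809,0.0501)=-1.3944;  ψ=arccos(-0.2569)=1.8306;  θ3=γ+ψ≈0.4363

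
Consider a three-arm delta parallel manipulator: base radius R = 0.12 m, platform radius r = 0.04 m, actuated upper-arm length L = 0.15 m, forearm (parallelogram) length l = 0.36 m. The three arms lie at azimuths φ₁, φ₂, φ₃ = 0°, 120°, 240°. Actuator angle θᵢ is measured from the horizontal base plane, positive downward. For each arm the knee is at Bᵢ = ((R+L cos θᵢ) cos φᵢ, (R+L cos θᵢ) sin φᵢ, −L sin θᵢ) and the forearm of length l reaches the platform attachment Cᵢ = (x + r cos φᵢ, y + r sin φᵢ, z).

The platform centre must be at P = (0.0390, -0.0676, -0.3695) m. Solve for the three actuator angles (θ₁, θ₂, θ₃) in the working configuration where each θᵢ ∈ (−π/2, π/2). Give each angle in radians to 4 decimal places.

θ₁ = 0.4362, θ₂ = 0.8724, θ₃ = 0.4360

rotate P by −φ1: (0.0390, -0.0676, -0.3695)
  A=0.0410, B=-0.3695, C=(l²−L²−A²−y'²−z²)/(2L)=-0.1189
  θ1 = atan2(B,A) + arccos(C/0.3718) = 0.4362
rotate P by −φ2: (-0.0780, 0.0000, -0.3695)
  A=0.1580, B=-0.3695, C=(l²−L²−A²−y'²−z²)/(2L)=-0.1814
  √(A²+B²)=0.4019;  θ2 = -1.1666+2.0390 ≈ 0.8724
arm 3 (φ=240.0°): x'=0.0390, y'=0.0676
  A=0.0410, B=-0.3695, C=(l²−L²−A²−y'²−z²)/(2L)=-0.1189
  θ3 = atan2(B,A) + arccos(C/0.3718) = 0.4360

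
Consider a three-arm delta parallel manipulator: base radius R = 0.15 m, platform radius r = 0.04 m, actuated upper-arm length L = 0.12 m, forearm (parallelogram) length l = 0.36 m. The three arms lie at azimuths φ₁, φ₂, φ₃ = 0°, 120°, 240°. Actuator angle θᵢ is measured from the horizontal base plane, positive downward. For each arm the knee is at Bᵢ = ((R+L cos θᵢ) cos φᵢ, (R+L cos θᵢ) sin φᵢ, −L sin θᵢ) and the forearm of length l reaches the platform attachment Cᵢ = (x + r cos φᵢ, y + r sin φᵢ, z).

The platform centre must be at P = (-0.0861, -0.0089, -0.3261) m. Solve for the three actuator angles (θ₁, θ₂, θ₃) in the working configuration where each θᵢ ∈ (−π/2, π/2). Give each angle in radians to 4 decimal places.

θ₁ = 0.8724, θ₂ = 0.2619, θ₃ = 0.1743

arm 1 (φ=0.0°): x'=-0.0861, y'=-0.0089
  A cos θ + B sin θ = C:  0.1961·cos θ + -0.3261·sin θ = -0.1236
  γ=atan2(-0.3261,0.1961)=-1.0294;  ψ=arccos(-0.3249)=1.9017;  θ1=γ+ψ≈0.8724
arm 2 (φ=120.0°): x'=0.0353, y'=0.0790
  A cos θ + B sin θ = C:  0.0747·cos θ + -0.3261·sin θ = -0.0123
  √(A²+B²)=0.3345;  θ2 = -1.3457+1.6077 ≈ 0.2619
arm 3 (φ=240.0°): x'=0.0508, y'=-0.0701
  A cos θ + B sin θ = C:  0.0592·cos θ + -0.3261·sin θ = 0.0018
  θ3 = atan2(B,A) + arccos(C/0.3314) = 0.1743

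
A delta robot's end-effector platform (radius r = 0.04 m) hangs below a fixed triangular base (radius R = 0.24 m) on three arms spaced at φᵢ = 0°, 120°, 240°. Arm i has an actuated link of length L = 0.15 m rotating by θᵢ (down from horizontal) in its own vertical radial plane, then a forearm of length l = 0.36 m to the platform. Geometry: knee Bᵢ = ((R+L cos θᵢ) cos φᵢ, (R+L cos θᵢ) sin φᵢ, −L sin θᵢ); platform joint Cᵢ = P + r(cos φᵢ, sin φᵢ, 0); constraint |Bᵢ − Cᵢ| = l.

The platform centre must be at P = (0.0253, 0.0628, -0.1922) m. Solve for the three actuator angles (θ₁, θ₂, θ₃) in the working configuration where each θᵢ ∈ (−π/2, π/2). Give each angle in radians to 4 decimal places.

rotate P by −φ1: (0.0253, 0.0628, -0.1922)
  A=0.1747, B=-0.1922, C=(l²−L²−A²−y'²−z²)/(2L)=0.1190
  γ=atan2(-0.1922,0.1747)=-0.8331;  ψ=arccos(0.4581)=1.0949;  θ1=γ+ψ≈0.2619
rotate P by −φ2: (0.0417, -0.0533, -0.1922)
  e−x'=0.1583;  (l²−L²−(e−x')²−y'²−z²)/2L = 0.1409
  γ=atan2(-0.1922,0.1583)=-0.8819;  ψ=arccos(0.5659)=0.9692;  θ2=γ+ψ≈0.0873
arm 3 (φ=240.0°): x'=-0.0670, y'=-0.0095
  A cos θ + B sin θ = C:  0.2670·cos θ + -0.1922·sin θ = -0.0041
  √(A²+B²)=0.3290;  θ3 = -0.6239+1.5834 ≈ 0.9595

θ₁ = 0.2619, θ₂ = 0.0873, θ₃ = 0.9595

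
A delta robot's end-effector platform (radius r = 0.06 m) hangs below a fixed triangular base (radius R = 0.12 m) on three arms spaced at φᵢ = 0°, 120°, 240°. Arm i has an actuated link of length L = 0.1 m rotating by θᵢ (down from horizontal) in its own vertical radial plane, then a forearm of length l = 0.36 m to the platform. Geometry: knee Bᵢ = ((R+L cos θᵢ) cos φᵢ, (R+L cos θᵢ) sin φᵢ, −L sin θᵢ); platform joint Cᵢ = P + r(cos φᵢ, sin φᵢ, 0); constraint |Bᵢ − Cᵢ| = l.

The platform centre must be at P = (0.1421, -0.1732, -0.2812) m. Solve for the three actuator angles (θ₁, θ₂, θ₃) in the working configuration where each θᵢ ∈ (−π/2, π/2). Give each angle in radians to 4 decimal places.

θ₁ = -0.3488, θ₂ = 1.3092, θ₃ = 0.0000

rotate P by −φ1: (0.1421, -0.1732, -0.2812)
  A cos θ + B sin θ = C:  -0.0821·cos θ + -0.2812·sin θ = 0.0189
  γ=atan2(-0.2812,-0.0821)=-1.8549;  ψ=arccos(0.0647)=1.5061;  θ1=γ+ψ≈-0.3488
rotate P by −φ2: (-0.2210, -0.0365, -0.2812)
  A=0.2810, B=-0.2812, C=(l²−L²−A²−y'²−z²)/(2L)=-0.1989
  γ=atan2(-0.2812,0.2810)=-0.7857;  ψ=arccos(-0.5004)=2.0949;  θ2=γ+ψ≈1.3092
arm 3 (φ=240.0°): x'=0.0789, y'=0.2097
  A cos θ + B sin θ = C:  -0.0189·cos θ + -0.2812·sin θ = -0.0190
  θ3 = atan2(B,A) + arccos(C/0.2818) = 0.0000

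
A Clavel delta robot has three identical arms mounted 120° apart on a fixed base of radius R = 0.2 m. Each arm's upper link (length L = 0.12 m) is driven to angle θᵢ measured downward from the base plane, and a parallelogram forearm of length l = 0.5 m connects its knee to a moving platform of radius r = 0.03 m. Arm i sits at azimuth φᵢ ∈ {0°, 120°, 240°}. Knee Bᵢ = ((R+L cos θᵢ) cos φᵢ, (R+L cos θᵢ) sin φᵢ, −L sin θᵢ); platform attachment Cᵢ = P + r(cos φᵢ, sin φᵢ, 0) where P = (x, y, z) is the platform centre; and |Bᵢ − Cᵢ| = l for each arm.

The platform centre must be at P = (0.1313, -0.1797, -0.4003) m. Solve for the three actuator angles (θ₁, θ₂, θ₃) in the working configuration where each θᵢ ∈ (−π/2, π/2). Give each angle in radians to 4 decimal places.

θ₁ = -0.3489, θ₂ = 1.3963, θ₃ = -0.0874

φ1=0.0° → target in arm frame (0.1313, -0.1797)
  e−x'=0.0387;  (l²−L²−(e−x')²−y'²−z²)/2L = 0.1732
  √(A²+B²)=0.4022;  θ1 = -1.4744+1.1255 ≈ -0.3489
rotate P by −φ2: (-0.2213, -0.0239, -0.4003)
  e−x'=0.3913;  (l²−L²−(e−x')²−y'²−z²)/2L = -0.3263
  θ2 = atan2(B,A) + arccos(C/0.5598) = 1.3963
arm 3 (φ=240.0°): x'=0.0900, y'=0.2036
  A=0.0800, B=-0.4003, C=(l²−L²−A²−y'²−z²)/(2L)=0.1147
  γ=atan2(-0.4003,0.0800)=-1.3735;  ψ=arccos(0.2809)=1.2861;  θ3=γ+ψ≈-0.0874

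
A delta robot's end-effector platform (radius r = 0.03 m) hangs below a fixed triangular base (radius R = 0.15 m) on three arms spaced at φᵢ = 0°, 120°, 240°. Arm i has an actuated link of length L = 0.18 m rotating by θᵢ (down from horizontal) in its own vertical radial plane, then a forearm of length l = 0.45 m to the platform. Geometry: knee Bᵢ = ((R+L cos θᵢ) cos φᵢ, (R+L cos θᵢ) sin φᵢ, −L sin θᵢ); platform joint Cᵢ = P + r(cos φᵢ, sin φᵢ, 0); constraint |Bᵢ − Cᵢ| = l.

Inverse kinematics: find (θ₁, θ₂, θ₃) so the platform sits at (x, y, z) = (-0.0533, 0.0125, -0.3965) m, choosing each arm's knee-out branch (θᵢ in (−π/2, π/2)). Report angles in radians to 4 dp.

rotate P by −φ1: (-0.0533, 0.0125, -0.3965)
  A=0.1733, B=-0.3965, C=(l²−L²−A²−y'²−z²)/(2L)=-0.0481
  θ1 = atan2(B,A) + arccos(C/0.4327) = 0.5233
φ2=120.0° → target in arm frame (0.0375, 0.0399)
  A=0.0825, B=-0.3965, C=(l²−L²−A²−y'²−z²)/(2L)=0.0125
  √(A²+B²)=0.4050;  θ2 = -1.3656+1.5400 ≈ 0.1744
arm 3 (φ=240.0°): x'=0.0158, y'=-0.0524
  A=0.1042, B=-0.3965, C=(l²−L²−A²−y'²−z²)/(2L)=-0.0020
  √(A²+B²)=0.4100;  θ3 = -1.3139+1.5756 ≈ 0.2618

θ₁ = 0.5233, θ₂ = 0.1744, θ₃ = 0.2618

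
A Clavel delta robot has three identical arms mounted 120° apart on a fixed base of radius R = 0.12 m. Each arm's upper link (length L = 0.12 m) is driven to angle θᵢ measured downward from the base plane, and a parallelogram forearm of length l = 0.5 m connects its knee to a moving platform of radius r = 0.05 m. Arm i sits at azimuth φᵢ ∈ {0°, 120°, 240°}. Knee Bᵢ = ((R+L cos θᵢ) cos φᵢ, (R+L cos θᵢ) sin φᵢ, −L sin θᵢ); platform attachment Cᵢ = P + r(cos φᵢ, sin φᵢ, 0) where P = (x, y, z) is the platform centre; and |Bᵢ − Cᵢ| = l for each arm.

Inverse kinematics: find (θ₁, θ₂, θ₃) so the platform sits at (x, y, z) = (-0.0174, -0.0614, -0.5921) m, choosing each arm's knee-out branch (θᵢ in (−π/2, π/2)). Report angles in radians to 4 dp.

arm 1 (φ=0.0°): x'=-0.0174, y'=-0.0614
  e−x'=0.0874;  (l²−L²−(e−x')²−y'²−z²)/2L = -0.5266
  √(A²+B²)=0.5985;  θ1 = -1.4242+2.6464 ≈ 1.2222
arm 2 (φ=120.0°): x'=-0.0445, y'=0.0458
  e−x'=0.1145;  (l²−L²−(e−x')²−y'²−z²)/2L = -0.5424
  √(A²+B²)=0.6031;  θ2 = -1.3798+2.6893 ≈ 1.3095
φ3=240.0° → target in arm frame (0.0619, 0.0156)
  e−x'=0.0081;  (l²−L²−(e−x')²−y'²−z²)/2L = -0.4804
  θ3 = atan2(B,A) + arccos(C/0.5922) = 0.9600

θ₁ = 1.2222, θ₂ = 1.3095, θ₃ = 0.9600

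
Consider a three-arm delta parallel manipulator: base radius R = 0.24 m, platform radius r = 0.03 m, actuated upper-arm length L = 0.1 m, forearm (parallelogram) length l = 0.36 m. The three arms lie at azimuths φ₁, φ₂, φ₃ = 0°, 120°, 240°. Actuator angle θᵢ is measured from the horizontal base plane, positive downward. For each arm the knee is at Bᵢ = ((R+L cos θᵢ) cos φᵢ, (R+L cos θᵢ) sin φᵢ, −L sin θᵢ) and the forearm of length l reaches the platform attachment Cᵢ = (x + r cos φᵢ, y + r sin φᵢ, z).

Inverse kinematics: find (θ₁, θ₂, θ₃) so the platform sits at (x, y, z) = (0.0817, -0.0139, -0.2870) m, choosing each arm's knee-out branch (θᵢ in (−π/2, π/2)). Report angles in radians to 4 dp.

θ₁ = 0.0870, θ₂ = 1.2216, θ₃ = 1.0473

rotate P by −φ1: (0.0817, -0.0139, -0.2870)
  A=0.1283, B=-0.2870, C=(l²−L²−A²−y'²−z²)/(2L)=0.1029
  γ=atan2(-0.2870,0.1283)=-1.1504;  ψ=arccos(0.3273)=1.2374;  θ1=γ+ψ≈0.0870
φ2=120.0° → target in arm frame (-0.0529, -0.0638)
  A cos θ + B sin θ = C:  0.2629·cos θ + -0.2870·sin θ = -0.1797
  γ=atan2(-0.2870,0.2629)=-0.8292;  ψ=arccos(-0.4618)=2.0509;  θ2=γ+ψ≈1.2216
arm 3 (φ=240.0°): x'=-0.0288, y'=0.0777
  A=0.2388, B=-0.2870, C=(l²−L²−A²−y'²−z²)/(2L)=-0.1292
  γ=atan2(-0.2870,0.2388)=-0.8768;  ψ=arccos(-0.3460)=1.9241;  θ3=γ+ψ≈1.0473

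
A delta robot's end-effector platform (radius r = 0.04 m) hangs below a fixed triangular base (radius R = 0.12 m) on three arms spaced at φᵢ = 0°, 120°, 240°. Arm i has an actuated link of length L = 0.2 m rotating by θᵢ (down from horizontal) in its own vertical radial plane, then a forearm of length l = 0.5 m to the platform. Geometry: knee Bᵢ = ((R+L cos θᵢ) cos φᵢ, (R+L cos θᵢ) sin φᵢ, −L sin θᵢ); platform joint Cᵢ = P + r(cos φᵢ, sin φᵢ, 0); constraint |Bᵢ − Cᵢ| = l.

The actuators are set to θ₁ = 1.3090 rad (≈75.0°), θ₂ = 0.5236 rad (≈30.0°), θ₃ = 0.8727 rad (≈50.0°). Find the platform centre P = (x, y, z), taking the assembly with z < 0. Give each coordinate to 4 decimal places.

(-0.1812, 0.0754, -0.5757)

arm 1 at φ=0.0°: ρ1 = 0.1318;  S1 = (0.1318, 0.0000, -0.1932)
φ2=120.0°: virtual centre (-0.1266, 0.2193, -0.1000), radius l
S3 = (0.2086·cos240.0°, 0.2086·sin240.0°, -0.1532) = (-0.1043, -0.1806, -0.1532)
|S₂|²−|S₁|² = 0.0194;  |S₃|²−|S₁|² = 0.0123
[-0.5167 0.4386 0.1864]·P = 0.0194;  [-0.4721 -0.3612 0.0799]·P = 0.0123
det = 0.3937;  x = -0.0315+0.2601z,  y = 0.0072+-0.1185z
into |P−S₁|² = l²: 1.0817z² + 0.2997z + -0.1860 = 0;  Δ = 0.8945;  z = -0.5757 or 0.2986 → z<0 root = -0.5757
x = -0.1812, y = 0.0754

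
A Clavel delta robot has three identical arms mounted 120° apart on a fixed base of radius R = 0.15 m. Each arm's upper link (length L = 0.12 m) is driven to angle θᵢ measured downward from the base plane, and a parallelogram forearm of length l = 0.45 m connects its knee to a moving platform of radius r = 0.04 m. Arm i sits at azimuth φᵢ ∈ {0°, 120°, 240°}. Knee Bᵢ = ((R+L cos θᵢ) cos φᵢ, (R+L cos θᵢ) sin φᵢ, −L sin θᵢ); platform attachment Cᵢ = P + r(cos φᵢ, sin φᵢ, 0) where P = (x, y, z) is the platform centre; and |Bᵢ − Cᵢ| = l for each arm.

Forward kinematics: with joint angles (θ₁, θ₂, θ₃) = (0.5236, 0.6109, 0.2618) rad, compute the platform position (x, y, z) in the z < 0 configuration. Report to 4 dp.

φ1=0.0°: virtual centre (0.2139, 0.0000, -0.0600), radius l
φ2=120.0°: virtual centre (-0.1041, 0.1804, -0.0688), radius l
φ3=240.0°: virtual centre (-0.1130, -0.1956, -0.0311), radius l
|S₂|²−|S₁|² = -0.0012;  |S₃|²−|S₁|² = 0.0026
[-0.6361 0.3608 -0.0177]·P = -0.0012;  [-0.6538 -0.3913 0.0579]·P = 0.0026
det = 0.4848;  x = -0.0010+0.0288z,  y = -0.0051+0.0998z
into |P−S₁|² = l²: 1.0108z² + 0.1066z + -0.1527 = 0;  Δ = 0.6287;  z = -0.4450 or 0.3395 → z<0 root = -0.4450
x = -0.0138, y = -0.0495

(-0.0138, -0.0495, -0.4450)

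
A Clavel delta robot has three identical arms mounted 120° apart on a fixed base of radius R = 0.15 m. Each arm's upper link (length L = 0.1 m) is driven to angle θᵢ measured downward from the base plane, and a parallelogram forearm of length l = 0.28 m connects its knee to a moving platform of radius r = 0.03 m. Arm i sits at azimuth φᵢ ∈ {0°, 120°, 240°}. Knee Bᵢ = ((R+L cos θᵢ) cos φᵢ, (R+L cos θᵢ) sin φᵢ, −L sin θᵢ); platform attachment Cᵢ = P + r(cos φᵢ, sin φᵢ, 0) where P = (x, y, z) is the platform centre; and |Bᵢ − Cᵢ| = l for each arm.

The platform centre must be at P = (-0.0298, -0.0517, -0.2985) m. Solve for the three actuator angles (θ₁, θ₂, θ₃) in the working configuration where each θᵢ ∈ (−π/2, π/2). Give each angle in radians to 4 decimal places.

rotate P by −φ1: (-0.0298, -0.0517, -0.2985)
  A cos θ + B sin θ = C:  0.1498·cos θ + -0.2985·sin θ = -0.2291
  √(A²+B²)=0.3340;  θ1 = -1.1057+2.3266 ≈ 1.2210
arm 2 (φ=120.0°): x'=-0.0299, y'=0.0517
  A cos θ + B sin θ = C:  0.1499·cos θ + -0.2985·sin θ = -0.2292
  θ2 = atan2(B,A) + arccos(C/0.3340) = 1.2214
rotate P by −φ3: (0.0597, 0.0000, -0.2985)
  A cos θ + B sin θ = C:  0.0603·cos θ + -0.2985·sin θ = -0.1217
  γ=atan2(-0.2985,0.0603)=-1.3714;  ψ=arccos(-0.3997)=1.9819;  θ3=γ+ψ≈0.6105

θ₁ = 1.2210, θ₂ = 1.2214, θ₃ = 0.6105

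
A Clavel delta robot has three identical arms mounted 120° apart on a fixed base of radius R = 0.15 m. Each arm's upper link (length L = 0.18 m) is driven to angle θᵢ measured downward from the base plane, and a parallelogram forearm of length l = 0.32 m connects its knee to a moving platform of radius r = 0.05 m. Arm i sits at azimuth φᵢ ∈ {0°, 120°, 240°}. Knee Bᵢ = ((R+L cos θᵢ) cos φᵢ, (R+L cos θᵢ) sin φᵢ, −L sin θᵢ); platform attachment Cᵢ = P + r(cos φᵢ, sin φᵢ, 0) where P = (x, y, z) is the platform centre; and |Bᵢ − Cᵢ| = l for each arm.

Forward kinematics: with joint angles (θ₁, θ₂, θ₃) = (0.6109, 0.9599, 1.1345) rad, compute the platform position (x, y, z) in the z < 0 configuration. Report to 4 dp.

φ1=0.0°: virtual centre (0.2474, 0.0000, -0.1032), radius l
centre 2 = (0.2032·cos120.0°, 0.2032·sin120.0°, -0.1474) = (-0.1016, 0.1760, -0.1474)
arm 3 at φ=240.0°: (R−r)+L cos θ3 = 0.1761;  centre 3 = (-0.0880, -0.1525, -0.1631)
eliminate P² terms by subtracting sphere 1 from 2 and 3
linear system: -0.6981x+0.3520y = -0.0088−-0.0884z; -0.6710x+-0.3050y = -0.0143−-0.1198z
det = 0.4491;  x = 0.0172+-0.1539z,  y = 0.0090+-0.0541z
sphere 1 gives Az²+Bz+C=0 with A=1.0266, B=0.2764, C=-0.0386;  B²−4AC=0.2351;  roots -0.3708, 0.1015;  negative root z = -0.3708
x = 0.0743, y = 0.0291

(0.0743, 0.0291, -0.3708)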